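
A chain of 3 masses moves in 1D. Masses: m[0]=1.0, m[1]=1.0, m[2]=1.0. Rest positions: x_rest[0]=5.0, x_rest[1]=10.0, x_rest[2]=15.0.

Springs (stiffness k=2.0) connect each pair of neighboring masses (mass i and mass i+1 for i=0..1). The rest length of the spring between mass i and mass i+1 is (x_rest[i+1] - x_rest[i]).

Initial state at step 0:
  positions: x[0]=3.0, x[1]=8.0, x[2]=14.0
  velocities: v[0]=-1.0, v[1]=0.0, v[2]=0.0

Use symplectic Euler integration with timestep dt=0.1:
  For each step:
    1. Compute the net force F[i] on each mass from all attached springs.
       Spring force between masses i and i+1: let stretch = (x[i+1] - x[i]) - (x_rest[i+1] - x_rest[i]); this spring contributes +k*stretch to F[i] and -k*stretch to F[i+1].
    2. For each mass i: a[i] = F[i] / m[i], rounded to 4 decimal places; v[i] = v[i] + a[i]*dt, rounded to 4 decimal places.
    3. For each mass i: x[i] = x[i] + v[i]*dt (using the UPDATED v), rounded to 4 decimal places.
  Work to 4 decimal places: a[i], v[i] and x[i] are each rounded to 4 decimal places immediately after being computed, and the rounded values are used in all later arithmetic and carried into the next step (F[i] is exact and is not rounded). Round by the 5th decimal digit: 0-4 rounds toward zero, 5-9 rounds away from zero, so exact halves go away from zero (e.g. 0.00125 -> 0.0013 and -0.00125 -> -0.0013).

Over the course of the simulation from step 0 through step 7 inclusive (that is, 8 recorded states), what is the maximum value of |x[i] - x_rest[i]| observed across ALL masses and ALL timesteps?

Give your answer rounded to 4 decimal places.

Step 0: x=[3.0000 8.0000 14.0000] v=[-1.0000 0.0000 0.0000]
Step 1: x=[2.9000 8.0200 13.9800] v=[-1.0000 0.2000 -0.2000]
Step 2: x=[2.8024 8.0568 13.9408] v=[-0.9760 0.3680 -0.3920]
Step 3: x=[2.7099 8.1062 13.8839] v=[-0.9251 0.4939 -0.5688]
Step 4: x=[2.6253 8.1632 13.8115] v=[-0.8458 0.5702 -0.7243]
Step 5: x=[2.5515 8.2224 13.7261] v=[-0.7382 0.5923 -0.8540]
Step 6: x=[2.4911 8.2783 13.6306] v=[-0.6040 0.5589 -0.9547]
Step 7: x=[2.4464 8.3255 13.5281] v=[-0.4466 0.4719 -1.0252]
Max displacement = 2.5536

Answer: 2.5536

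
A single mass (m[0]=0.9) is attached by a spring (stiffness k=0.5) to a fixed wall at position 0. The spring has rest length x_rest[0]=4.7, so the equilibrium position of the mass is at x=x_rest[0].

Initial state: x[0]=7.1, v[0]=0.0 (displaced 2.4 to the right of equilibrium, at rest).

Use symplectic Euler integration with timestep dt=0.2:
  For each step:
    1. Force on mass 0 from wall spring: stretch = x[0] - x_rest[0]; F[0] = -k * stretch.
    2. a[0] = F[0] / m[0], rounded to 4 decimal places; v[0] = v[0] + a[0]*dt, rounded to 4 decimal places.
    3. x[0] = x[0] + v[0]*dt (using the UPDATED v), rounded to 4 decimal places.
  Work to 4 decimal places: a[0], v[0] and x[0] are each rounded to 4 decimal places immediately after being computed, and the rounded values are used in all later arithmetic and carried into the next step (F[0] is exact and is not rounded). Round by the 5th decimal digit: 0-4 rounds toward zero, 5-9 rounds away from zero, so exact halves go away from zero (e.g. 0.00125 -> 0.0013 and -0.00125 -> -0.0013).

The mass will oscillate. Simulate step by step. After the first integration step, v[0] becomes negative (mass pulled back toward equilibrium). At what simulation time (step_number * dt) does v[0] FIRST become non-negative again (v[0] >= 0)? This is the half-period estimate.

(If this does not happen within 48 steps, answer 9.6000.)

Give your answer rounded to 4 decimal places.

Answer: 4.4000

Derivation:
Step 0: x=[7.1000] v=[0.0000]
Step 1: x=[7.0467] v=[-0.2667]
Step 2: x=[6.9412] v=[-0.5274]
Step 3: x=[6.7859] v=[-0.7764]
Step 4: x=[6.5843] v=[-1.0082]
Step 5: x=[6.3408] v=[-1.2176]
Step 6: x=[6.0608] v=[-1.3999]
Step 7: x=[5.7506] v=[-1.5511]
Step 8: x=[5.4170] v=[-1.6678]
Step 9: x=[5.0675] v=[-1.7475]
Step 10: x=[4.7098] v=[-1.7883]
Step 11: x=[4.3519] v=[-1.7894]
Step 12: x=[4.0018] v=[-1.7507]
Step 13: x=[3.6672] v=[-1.6731]
Step 14: x=[3.3555] v=[-1.5583]
Step 15: x=[3.0737] v=[-1.4089]
Step 16: x=[2.8281] v=[-1.2282]
Step 17: x=[2.6241] v=[-1.0202]
Step 18: x=[2.4662] v=[-0.7895]
Step 19: x=[2.3579] v=[-0.5413]
Step 20: x=[2.3017] v=[-0.2811]
Step 21: x=[2.2988] v=[-0.0146]
Step 22: x=[2.3492] v=[0.2522]
First v>=0 after going negative at step 22, time=4.4000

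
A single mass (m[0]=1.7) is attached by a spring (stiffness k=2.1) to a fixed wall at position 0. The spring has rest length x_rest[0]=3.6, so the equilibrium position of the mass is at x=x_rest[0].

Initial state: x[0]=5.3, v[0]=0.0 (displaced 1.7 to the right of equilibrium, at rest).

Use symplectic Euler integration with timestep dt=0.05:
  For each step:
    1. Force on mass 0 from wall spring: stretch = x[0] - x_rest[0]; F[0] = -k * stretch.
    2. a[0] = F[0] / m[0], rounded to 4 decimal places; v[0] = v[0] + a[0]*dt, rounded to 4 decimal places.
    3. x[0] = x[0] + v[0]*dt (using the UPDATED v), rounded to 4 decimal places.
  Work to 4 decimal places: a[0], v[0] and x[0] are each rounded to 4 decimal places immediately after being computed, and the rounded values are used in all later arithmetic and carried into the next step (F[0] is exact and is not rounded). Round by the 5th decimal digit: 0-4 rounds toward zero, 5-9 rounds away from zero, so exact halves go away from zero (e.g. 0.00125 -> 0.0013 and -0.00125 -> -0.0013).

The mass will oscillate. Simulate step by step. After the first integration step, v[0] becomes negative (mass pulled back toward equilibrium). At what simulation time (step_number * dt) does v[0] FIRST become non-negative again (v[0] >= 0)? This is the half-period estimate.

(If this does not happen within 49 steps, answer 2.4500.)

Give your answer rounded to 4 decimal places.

Step 0: x=[5.3000] v=[0.0000]
Step 1: x=[5.2948] v=[-0.1050]
Step 2: x=[5.2843] v=[-0.2097]
Step 3: x=[5.2686] v=[-0.3137]
Step 4: x=[5.2478] v=[-0.4168]
Step 5: x=[5.2219] v=[-0.5186]
Step 6: x=[5.1910] v=[-0.6188]
Step 7: x=[5.1551] v=[-0.7171]
Step 8: x=[5.1144] v=[-0.8132]
Step 9: x=[5.0691] v=[-0.9067]
Step 10: x=[5.0192] v=[-0.9974]
Step 11: x=[4.9649] v=[-1.0851]
Step 12: x=[4.9064] v=[-1.1694]
Step 13: x=[4.8439] v=[-1.2501]
Step 14: x=[4.7776] v=[-1.3269]
Step 15: x=[4.7076] v=[-1.3996]
Step 16: x=[4.6342] v=[-1.4680]
Step 17: x=[4.5576] v=[-1.5319]
Step 18: x=[4.4781] v=[-1.5910]
Step 19: x=[4.3958] v=[-1.6452]
Step 20: x=[4.3111] v=[-1.6944]
Step 21: x=[4.2242] v=[-1.7383]
Step 22: x=[4.1354] v=[-1.7769]
Step 23: x=[4.0449] v=[-1.8100]
Step 24: x=[3.9530] v=[-1.8375]
Step 25: x=[3.8600] v=[-1.8593]
Step 26: x=[3.7662] v=[-1.8754]
Step 27: x=[3.6719] v=[-1.8857]
Step 28: x=[3.5774] v=[-1.8901]
Step 29: x=[3.4830] v=[-1.8887]
Step 30: x=[3.3889] v=[-1.8815]
Step 31: x=[3.2955] v=[-1.8685]
Step 32: x=[3.2030] v=[-1.8497]
Step 33: x=[3.1117] v=[-1.8252]
Step 34: x=[3.0220] v=[-1.7950]
Step 35: x=[2.9340] v=[-1.7593]
Step 36: x=[2.8481] v=[-1.7182]
Step 37: x=[2.7645] v=[-1.6718]
Step 38: x=[2.6835] v=[-1.6202]
Step 39: x=[2.6053] v=[-1.5636]
Step 40: x=[2.5302] v=[-1.5022]
Step 41: x=[2.4584] v=[-1.4361]
Step 42: x=[2.3901] v=[-1.3656]
Step 43: x=[2.3256] v=[-1.2909]
Step 44: x=[2.2650] v=[-1.2122]
Step 45: x=[2.2085] v=[-1.1297]
Step 46: x=[2.1563] v=[-1.0438]
Step 47: x=[2.1086] v=[-0.9546]
Step 48: x=[2.0655] v=[-0.8625]
Step 49: x=[2.0271] v=[-0.7677]
v[0] did not become non-negative within 49 steps; using fallback time=2.4500

Answer: 2.4500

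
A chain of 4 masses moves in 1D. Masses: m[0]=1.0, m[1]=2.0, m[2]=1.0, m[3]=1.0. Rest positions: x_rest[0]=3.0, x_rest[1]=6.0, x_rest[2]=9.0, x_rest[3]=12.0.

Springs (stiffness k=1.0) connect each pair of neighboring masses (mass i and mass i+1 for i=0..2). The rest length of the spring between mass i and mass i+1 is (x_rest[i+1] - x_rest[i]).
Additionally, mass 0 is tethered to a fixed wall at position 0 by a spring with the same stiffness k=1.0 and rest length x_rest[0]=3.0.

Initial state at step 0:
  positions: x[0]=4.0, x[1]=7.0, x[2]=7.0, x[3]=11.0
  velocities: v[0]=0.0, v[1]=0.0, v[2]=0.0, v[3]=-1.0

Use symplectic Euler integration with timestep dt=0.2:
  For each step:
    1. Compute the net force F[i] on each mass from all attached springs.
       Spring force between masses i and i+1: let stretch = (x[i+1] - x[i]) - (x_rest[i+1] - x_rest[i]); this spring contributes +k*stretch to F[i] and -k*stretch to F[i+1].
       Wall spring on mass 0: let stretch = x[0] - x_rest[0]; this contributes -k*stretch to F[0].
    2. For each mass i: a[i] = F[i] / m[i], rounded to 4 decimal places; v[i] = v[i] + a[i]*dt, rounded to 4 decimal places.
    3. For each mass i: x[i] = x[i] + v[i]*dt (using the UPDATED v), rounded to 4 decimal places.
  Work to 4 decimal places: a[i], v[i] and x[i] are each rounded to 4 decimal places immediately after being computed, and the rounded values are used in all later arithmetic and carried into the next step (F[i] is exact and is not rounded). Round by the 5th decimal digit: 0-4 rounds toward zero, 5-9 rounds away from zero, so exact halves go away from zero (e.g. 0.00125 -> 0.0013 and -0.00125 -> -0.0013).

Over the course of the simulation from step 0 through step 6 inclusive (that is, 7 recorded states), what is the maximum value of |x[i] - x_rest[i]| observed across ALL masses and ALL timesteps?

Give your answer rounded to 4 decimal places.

Step 0: x=[4.0000 7.0000 7.0000 11.0000] v=[0.0000 0.0000 0.0000 -1.0000]
Step 1: x=[3.9600 6.9400 7.1600 10.7600] v=[-0.2000 -0.3000 0.8000 -1.2000]
Step 2: x=[3.8808 6.8248 7.4552 10.4960] v=[-0.3960 -0.5760 1.4760 -1.3200]
Step 3: x=[3.7641 6.6633 7.8468 10.2304] v=[-0.5834 -0.8074 1.9581 -1.3282]
Step 4: x=[3.6128 6.4675 8.2864 9.9894] v=[-0.7564 -0.9790 2.1981 -1.2049]
Step 5: x=[3.4312 6.2510 8.7214 9.8003] v=[-0.9080 -1.0826 2.1749 -0.9455]
Step 6: x=[3.2251 6.0275 9.1007 9.6880] v=[-1.0303 -1.1175 1.8966 -0.5613]
Max displacement = 2.3120

Answer: 2.3120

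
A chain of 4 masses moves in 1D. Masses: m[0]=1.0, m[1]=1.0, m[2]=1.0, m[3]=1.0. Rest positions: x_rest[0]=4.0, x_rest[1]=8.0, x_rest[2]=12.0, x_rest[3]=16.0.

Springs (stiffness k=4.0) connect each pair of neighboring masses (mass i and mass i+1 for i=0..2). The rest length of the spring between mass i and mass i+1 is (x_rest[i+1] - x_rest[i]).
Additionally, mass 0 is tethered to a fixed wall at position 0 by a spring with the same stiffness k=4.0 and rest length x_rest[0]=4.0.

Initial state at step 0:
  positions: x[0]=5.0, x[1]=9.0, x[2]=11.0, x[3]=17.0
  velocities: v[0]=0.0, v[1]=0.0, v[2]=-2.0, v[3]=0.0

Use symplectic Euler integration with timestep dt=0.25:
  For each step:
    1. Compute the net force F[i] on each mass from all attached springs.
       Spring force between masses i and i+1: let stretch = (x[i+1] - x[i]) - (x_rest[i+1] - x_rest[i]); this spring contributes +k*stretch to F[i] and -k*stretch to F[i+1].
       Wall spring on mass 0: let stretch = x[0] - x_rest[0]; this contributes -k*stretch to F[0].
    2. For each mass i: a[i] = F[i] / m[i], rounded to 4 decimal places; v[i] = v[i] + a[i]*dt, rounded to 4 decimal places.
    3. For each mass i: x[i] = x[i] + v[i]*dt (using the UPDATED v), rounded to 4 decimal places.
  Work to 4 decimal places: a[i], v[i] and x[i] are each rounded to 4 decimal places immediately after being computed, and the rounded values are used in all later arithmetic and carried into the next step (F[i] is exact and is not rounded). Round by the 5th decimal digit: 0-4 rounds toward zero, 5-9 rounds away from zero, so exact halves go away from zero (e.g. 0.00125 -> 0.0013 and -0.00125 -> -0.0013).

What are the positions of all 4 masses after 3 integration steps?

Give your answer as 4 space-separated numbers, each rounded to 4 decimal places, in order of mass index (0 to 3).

Answer: 3.5781 7.4063 13.1406 15.1875

Derivation:
Step 0: x=[5.0000 9.0000 11.0000 17.0000] v=[0.0000 0.0000 -2.0000 0.0000]
Step 1: x=[4.7500 8.5000 11.5000 16.5000] v=[-1.0000 -2.0000 2.0000 -2.0000]
Step 2: x=[4.2500 7.8125 12.5000 15.7500] v=[-2.0000 -2.7500 4.0000 -3.0000]
Step 3: x=[3.5781 7.4063 13.1406 15.1875] v=[-2.6875 -1.6250 2.5625 -2.2500]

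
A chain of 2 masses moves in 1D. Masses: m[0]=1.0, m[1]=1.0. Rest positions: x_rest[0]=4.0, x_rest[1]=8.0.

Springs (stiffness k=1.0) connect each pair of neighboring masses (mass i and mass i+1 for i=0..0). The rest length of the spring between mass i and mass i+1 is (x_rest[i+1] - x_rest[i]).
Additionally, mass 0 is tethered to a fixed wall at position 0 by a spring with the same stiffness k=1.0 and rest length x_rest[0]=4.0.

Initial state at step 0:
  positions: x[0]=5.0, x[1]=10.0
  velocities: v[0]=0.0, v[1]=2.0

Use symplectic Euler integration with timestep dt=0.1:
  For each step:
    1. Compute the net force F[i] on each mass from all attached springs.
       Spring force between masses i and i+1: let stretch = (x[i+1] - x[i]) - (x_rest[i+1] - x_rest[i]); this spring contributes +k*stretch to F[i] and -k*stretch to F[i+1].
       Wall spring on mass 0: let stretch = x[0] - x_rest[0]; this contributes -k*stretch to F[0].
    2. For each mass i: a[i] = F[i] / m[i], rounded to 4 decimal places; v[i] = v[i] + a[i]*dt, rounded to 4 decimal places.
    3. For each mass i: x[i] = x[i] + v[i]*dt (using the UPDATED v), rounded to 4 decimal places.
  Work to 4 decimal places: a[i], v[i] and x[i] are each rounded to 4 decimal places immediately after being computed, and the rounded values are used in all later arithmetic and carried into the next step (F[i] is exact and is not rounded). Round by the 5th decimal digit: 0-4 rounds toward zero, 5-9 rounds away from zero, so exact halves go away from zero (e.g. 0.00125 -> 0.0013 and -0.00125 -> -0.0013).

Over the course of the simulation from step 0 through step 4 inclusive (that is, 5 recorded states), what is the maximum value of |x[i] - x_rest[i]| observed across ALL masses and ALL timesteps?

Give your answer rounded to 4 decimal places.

Answer: 2.6817

Derivation:
Step 0: x=[5.0000 10.0000] v=[0.0000 2.0000]
Step 1: x=[5.0000 10.1900] v=[0.0000 1.9000]
Step 2: x=[5.0019 10.3681] v=[0.0190 1.7810]
Step 3: x=[5.0074 10.5325] v=[0.0554 1.6444]
Step 4: x=[5.0181 10.6817] v=[0.1072 1.4919]
Max displacement = 2.6817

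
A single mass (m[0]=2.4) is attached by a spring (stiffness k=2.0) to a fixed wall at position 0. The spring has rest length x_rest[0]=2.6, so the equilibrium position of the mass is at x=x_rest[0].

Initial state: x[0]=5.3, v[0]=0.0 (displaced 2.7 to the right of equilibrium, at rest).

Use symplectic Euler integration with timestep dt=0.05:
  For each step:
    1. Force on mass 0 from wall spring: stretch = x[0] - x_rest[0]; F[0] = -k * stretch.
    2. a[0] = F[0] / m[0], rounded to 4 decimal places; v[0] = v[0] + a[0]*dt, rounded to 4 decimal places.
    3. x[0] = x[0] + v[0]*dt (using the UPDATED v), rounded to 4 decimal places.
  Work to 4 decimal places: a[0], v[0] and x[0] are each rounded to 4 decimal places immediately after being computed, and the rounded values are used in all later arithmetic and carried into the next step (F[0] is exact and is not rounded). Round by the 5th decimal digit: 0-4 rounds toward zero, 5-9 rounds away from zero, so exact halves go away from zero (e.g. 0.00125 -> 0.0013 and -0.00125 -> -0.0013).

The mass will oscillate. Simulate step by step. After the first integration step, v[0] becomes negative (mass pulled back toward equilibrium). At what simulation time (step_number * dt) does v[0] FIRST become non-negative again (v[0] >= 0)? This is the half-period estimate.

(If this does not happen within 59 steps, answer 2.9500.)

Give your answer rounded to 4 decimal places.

Step 0: x=[5.3000] v=[0.0000]
Step 1: x=[5.2944] v=[-0.1125]
Step 2: x=[5.2832] v=[-0.2248]
Step 3: x=[5.2664] v=[-0.3366]
Step 4: x=[5.2440] v=[-0.4477]
Step 5: x=[5.2161] v=[-0.5579]
Step 6: x=[5.1828] v=[-0.6669]
Step 7: x=[5.1441] v=[-0.7745]
Step 8: x=[5.1001] v=[-0.8805]
Step 9: x=[5.0509] v=[-0.9847]
Step 10: x=[4.9966] v=[-1.0868]
Step 11: x=[4.9373] v=[-1.1867]
Step 12: x=[4.8731] v=[-1.2841]
Step 13: x=[4.8042] v=[-1.3788]
Step 14: x=[4.7307] v=[-1.4706]
Step 15: x=[4.6527] v=[-1.5594]
Step 16: x=[4.5705] v=[-1.6449]
Step 17: x=[4.4842] v=[-1.7270]
Step 18: x=[4.3939] v=[-1.8055]
Step 19: x=[4.2999] v=[-1.8802]
Step 20: x=[4.2024] v=[-1.9510]
Step 21: x=[4.1015] v=[-2.0178]
Step 22: x=[3.9975] v=[-2.0804]
Step 23: x=[3.8906] v=[-2.1386]
Step 24: x=[3.7810] v=[-2.1924]
Step 25: x=[3.6689] v=[-2.2416]
Step 26: x=[3.5546] v=[-2.2861]
Step 27: x=[3.4383] v=[-2.3259]
Step 28: x=[3.3203] v=[-2.3608]
Step 29: x=[3.2008] v=[-2.3908]
Step 30: x=[3.0800] v=[-2.4158]
Step 31: x=[2.9582] v=[-2.4358]
Step 32: x=[2.8357] v=[-2.4507]
Step 33: x=[2.7127] v=[-2.4605]
Step 34: x=[2.5894] v=[-2.4652]
Step 35: x=[2.4662] v=[-2.4648]
Step 36: x=[2.3432] v=[-2.4592]
Step 37: x=[2.2208] v=[-2.4485]
Step 38: x=[2.0992] v=[-2.4327]
Step 39: x=[1.9786] v=[-2.4118]
Step 40: x=[1.8593] v=[-2.3859]
Step 41: x=[1.7416] v=[-2.3550]
Step 42: x=[1.6256] v=[-2.3192]
Step 43: x=[1.5117] v=[-2.2786]
Step 44: x=[1.4000] v=[-2.2333]
Step 45: x=[1.2908] v=[-2.1833]
Step 46: x=[1.1844] v=[-2.1288]
Step 47: x=[1.0809] v=[-2.0698]
Step 48: x=[0.9806] v=[-2.0065]
Step 49: x=[0.8837] v=[-1.9390]
Step 50: x=[0.7903] v=[-1.8675]
Step 51: x=[0.7007] v=[-1.7921]
Step 52: x=[0.6151] v=[-1.7130]
Step 53: x=[0.5336] v=[-1.6303]
Step 54: x=[0.4564] v=[-1.5442]
Step 55: x=[0.3837] v=[-1.4549]
Step 56: x=[0.3156] v=[-1.3626]
Step 57: x=[0.2522] v=[-1.2674]
Step 58: x=[0.1937] v=[-1.1696]
Step 59: x=[0.1402] v=[-1.0693]
v[0] did not become non-negative within 59 steps; using fallback time=2.9500

Answer: 2.9500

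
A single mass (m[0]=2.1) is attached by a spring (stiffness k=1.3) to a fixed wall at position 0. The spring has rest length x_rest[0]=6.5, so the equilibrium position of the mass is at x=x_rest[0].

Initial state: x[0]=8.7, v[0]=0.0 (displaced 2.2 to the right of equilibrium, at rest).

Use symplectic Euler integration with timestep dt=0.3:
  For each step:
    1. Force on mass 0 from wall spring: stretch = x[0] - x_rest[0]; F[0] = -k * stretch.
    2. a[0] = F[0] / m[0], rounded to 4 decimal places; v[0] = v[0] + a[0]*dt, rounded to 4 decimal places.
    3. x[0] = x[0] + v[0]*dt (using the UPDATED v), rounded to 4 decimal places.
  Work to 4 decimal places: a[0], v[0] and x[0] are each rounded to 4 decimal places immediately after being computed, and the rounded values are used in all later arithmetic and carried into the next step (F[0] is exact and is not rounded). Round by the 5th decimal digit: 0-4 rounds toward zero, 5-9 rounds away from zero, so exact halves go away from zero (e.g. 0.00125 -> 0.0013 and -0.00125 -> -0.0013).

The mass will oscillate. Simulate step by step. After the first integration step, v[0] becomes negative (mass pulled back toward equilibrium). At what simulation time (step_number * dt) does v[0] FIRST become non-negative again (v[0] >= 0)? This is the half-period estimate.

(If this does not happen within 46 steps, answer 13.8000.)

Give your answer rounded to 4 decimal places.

Step 0: x=[8.7000] v=[0.0000]
Step 1: x=[8.5774] v=[-0.4086]
Step 2: x=[8.3391] v=[-0.7944]
Step 3: x=[7.9983] v=[-1.1360]
Step 4: x=[7.5740] v=[-1.4143]
Step 5: x=[7.0899] v=[-1.6138]
Step 6: x=[6.5729] v=[-1.7234]
Step 7: x=[6.0518] v=[-1.7369]
Step 8: x=[5.5557] v=[-1.6537]
Step 9: x=[5.1122] v=[-1.4783]
Step 10: x=[4.7460] v=[-1.2206]
Step 11: x=[4.4775] v=[-0.8949]
Step 12: x=[4.3217] v=[-0.5193]
Step 13: x=[4.2873] v=[-0.1148]
Step 14: x=[4.3761] v=[0.2961]
First v>=0 after going negative at step 14, time=4.2000

Answer: 4.2000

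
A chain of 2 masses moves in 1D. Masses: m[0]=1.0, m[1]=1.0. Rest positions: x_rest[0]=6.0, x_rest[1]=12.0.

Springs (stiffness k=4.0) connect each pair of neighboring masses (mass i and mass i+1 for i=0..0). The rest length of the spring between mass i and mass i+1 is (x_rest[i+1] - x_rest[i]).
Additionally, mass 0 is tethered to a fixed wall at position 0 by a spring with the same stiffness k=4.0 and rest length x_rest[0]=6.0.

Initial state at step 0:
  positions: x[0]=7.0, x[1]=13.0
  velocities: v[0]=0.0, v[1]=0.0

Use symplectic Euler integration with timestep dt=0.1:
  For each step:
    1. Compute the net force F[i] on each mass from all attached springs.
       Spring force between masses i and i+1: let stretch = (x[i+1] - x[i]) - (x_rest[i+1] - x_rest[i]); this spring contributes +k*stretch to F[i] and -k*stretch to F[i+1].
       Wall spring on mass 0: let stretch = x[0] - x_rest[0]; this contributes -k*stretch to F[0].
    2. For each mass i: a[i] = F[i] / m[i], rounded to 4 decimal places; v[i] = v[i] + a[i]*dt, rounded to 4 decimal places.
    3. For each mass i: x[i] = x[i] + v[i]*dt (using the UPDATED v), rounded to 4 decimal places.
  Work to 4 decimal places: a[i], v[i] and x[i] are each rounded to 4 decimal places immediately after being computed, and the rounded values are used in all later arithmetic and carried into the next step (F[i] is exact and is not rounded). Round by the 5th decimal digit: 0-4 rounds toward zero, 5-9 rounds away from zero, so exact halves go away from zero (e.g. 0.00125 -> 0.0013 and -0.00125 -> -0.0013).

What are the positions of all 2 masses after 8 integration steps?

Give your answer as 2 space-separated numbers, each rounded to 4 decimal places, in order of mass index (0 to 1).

Step 0: x=[7.0000 13.0000] v=[0.0000 0.0000]
Step 1: x=[6.9600 13.0000] v=[-0.4000 0.0000]
Step 2: x=[6.8832 12.9984] v=[-0.7680 -0.0160]
Step 3: x=[6.7757 12.9922] v=[-1.0752 -0.0621]
Step 4: x=[6.6458 12.9773] v=[-1.2989 -0.1487]
Step 5: x=[6.5033 12.9492] v=[-1.4246 -0.2813]
Step 6: x=[6.3585 12.9032] v=[-1.4476 -0.4597]
Step 7: x=[6.2212 12.8354] v=[-1.3731 -0.6776]
Step 8: x=[6.0996 12.7431] v=[-1.2159 -0.9233]

Answer: 6.0996 12.7431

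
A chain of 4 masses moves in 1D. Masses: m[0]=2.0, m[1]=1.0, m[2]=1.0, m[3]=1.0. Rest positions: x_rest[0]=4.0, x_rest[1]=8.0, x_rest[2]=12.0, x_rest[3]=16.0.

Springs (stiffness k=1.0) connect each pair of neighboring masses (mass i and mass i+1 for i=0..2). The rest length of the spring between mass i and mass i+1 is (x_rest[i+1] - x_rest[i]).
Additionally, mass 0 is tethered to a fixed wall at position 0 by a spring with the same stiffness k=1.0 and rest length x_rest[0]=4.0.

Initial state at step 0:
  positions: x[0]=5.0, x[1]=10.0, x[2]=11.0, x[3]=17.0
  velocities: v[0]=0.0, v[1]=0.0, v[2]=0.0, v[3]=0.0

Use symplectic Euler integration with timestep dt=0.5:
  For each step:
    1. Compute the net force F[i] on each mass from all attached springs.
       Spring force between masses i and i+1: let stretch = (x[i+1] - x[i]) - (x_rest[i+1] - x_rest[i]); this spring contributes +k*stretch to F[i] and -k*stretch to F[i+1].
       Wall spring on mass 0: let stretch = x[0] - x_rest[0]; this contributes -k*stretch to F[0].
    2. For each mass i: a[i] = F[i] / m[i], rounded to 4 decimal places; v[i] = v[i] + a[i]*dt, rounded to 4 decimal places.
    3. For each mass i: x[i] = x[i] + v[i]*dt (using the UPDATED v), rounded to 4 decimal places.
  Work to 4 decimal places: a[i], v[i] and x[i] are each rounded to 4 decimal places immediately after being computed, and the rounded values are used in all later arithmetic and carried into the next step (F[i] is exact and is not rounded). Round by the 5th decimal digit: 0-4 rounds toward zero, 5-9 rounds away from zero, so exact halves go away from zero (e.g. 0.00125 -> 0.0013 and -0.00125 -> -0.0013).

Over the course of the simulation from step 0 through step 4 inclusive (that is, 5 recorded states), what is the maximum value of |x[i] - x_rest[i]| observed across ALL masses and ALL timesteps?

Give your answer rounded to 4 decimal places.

Answer: 2.3125

Derivation:
Step 0: x=[5.0000 10.0000 11.0000 17.0000] v=[0.0000 0.0000 0.0000 0.0000]
Step 1: x=[5.0000 9.0000 12.2500 16.5000] v=[0.0000 -2.0000 2.5000 -1.0000]
Step 2: x=[4.8750 7.8125 13.7500 15.9375] v=[-0.2500 -2.3750 3.0000 -1.1250]
Step 3: x=[4.5078 7.3750 14.3125 15.8281] v=[-0.7344 -0.8750 1.1250 -0.2188]
Step 4: x=[3.9355 7.9551 13.5195 16.3398] v=[-1.1446 1.1602 -1.5860 1.0234]
Max displacement = 2.3125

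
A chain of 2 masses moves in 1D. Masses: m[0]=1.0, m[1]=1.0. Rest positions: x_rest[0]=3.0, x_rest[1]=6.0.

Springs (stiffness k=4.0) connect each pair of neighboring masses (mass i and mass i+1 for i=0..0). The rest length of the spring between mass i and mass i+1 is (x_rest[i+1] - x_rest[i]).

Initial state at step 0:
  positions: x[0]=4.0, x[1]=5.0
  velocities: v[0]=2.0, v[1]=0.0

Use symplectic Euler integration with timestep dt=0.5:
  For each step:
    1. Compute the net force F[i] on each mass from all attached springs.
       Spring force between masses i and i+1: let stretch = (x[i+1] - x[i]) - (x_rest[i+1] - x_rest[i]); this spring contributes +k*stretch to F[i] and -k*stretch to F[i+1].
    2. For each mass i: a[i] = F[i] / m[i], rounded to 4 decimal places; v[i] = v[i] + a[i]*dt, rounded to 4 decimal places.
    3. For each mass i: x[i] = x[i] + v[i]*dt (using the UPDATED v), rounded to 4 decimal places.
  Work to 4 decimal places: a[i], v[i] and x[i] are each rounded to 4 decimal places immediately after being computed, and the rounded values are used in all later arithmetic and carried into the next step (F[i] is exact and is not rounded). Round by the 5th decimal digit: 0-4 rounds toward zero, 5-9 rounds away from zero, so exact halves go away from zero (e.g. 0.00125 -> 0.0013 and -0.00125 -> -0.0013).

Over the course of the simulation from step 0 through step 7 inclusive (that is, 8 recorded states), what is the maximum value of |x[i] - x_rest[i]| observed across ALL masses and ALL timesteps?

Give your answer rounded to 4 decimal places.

Step 0: x=[4.0000 5.0000] v=[2.0000 0.0000]
Step 1: x=[3.0000 7.0000] v=[-2.0000 4.0000]
Step 2: x=[3.0000 8.0000] v=[0.0000 2.0000]
Step 3: x=[5.0000 7.0000] v=[4.0000 -2.0000]
Step 4: x=[6.0000 7.0000] v=[2.0000 0.0000]
Step 5: x=[5.0000 9.0000] v=[-2.0000 4.0000]
Step 6: x=[5.0000 10.0000] v=[0.0000 2.0000]
Step 7: x=[7.0000 9.0000] v=[4.0000 -2.0000]
Max displacement = 4.0000

Answer: 4.0000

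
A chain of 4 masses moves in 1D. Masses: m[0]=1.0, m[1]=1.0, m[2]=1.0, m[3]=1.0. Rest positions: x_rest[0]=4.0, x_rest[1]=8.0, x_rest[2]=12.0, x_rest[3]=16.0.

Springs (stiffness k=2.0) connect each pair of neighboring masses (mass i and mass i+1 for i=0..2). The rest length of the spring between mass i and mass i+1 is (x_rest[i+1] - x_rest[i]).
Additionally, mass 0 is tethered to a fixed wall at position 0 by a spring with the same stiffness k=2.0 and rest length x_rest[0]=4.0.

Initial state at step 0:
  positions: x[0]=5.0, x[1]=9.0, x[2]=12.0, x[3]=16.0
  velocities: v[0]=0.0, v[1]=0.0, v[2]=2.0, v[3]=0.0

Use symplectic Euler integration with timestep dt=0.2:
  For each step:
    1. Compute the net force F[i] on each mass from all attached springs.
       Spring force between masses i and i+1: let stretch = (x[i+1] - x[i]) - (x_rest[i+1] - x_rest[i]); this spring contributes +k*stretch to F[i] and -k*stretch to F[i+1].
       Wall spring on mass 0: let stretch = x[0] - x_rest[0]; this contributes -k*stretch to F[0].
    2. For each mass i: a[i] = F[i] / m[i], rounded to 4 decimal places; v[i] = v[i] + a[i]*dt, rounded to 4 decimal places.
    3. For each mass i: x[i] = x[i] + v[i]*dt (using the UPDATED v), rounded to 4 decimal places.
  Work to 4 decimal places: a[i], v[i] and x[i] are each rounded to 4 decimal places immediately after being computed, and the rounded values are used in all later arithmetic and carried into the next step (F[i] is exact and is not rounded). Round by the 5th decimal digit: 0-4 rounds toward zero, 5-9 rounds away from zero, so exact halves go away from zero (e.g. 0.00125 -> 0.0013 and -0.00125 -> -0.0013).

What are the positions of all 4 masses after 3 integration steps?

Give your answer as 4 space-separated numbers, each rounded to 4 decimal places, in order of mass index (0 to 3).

Step 0: x=[5.0000 9.0000 12.0000 16.0000] v=[0.0000 0.0000 2.0000 0.0000]
Step 1: x=[4.9200 8.9200 12.4800 16.0000] v=[-0.4000 -0.4000 2.4000 0.0000]
Step 2: x=[4.7664 8.8048 12.9568 16.0384] v=[-0.7680 -0.5760 2.3840 0.1920]
Step 3: x=[4.5546 8.6987 13.3480 16.1503] v=[-1.0592 -0.5306 1.9558 0.5594]

Answer: 4.5546 8.6987 13.3480 16.1503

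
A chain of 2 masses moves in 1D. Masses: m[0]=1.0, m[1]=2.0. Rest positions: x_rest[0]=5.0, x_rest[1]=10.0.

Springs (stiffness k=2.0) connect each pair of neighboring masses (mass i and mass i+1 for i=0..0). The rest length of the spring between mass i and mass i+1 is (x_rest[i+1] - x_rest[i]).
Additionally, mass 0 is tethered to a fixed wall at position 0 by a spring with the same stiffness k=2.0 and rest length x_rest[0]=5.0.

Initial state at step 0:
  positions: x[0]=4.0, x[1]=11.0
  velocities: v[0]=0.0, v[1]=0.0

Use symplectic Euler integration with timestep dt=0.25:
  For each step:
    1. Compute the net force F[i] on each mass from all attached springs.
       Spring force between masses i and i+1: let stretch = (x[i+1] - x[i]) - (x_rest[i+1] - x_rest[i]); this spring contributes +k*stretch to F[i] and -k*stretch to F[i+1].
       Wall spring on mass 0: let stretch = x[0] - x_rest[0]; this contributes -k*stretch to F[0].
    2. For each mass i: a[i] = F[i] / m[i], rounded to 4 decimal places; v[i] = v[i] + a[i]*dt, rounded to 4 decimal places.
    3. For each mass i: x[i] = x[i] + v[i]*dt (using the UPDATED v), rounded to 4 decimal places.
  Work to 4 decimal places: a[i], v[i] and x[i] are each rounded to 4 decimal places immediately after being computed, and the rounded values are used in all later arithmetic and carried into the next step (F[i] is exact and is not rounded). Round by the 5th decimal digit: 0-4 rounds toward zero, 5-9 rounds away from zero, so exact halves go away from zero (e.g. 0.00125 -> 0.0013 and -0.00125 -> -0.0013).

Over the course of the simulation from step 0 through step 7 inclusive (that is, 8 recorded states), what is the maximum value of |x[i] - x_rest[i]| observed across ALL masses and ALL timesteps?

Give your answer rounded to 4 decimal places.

Answer: 1.5943

Derivation:
Step 0: x=[4.0000 11.0000] v=[0.0000 0.0000]
Step 1: x=[4.3750 10.8750] v=[1.5000 -0.5000]
Step 2: x=[5.0156 10.6563] v=[2.5625 -0.8750]
Step 3: x=[5.7344 10.3975] v=[2.8751 -1.0352]
Step 4: x=[6.3193 10.1598] v=[2.3395 -0.9510]
Step 5: x=[6.5943 9.9945] v=[1.1001 -0.6611]
Step 6: x=[6.4701 9.9292] v=[-0.4970 -0.2612]
Step 7: x=[5.9695 9.9602] v=[-2.0025 0.1240]
Max displacement = 1.5943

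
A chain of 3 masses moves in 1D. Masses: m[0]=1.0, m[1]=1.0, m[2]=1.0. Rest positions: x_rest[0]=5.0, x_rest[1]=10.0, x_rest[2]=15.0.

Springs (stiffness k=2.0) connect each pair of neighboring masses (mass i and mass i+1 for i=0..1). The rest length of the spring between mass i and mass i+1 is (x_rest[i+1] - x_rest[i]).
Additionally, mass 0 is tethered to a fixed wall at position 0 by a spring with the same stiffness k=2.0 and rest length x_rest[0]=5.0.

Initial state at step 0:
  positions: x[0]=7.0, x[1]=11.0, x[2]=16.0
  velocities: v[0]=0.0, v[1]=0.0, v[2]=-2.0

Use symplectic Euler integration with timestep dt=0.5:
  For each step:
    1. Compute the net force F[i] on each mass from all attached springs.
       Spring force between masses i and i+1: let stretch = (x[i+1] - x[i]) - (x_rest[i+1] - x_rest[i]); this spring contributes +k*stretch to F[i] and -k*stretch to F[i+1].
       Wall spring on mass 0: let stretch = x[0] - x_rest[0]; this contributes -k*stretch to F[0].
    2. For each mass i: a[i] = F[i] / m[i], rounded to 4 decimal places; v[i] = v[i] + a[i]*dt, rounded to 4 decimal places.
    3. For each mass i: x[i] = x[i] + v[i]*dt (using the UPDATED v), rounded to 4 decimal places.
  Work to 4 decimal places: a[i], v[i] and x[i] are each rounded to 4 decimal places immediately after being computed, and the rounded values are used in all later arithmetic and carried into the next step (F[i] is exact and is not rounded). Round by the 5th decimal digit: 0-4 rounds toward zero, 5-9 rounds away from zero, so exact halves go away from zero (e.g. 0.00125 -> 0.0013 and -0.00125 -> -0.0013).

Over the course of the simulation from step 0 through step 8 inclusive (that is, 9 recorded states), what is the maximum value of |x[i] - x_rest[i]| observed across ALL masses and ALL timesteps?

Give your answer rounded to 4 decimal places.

Answer: 3.3515

Derivation:
Step 0: x=[7.0000 11.0000 16.0000] v=[0.0000 0.0000 -2.0000]
Step 1: x=[5.5000 11.5000 15.0000] v=[-3.0000 1.0000 -2.0000]
Step 2: x=[4.2500 10.7500 14.7500] v=[-2.5000 -1.5000 -0.5000]
Step 3: x=[4.1250 8.7500 15.0000] v=[-0.2500 -4.0000 0.5000]
Step 4: x=[4.2500 7.5625 14.6250] v=[0.2500 -2.3750 -0.7500]
Step 5: x=[3.9063 8.2500 13.2188] v=[-0.6875 1.3750 -2.8125]
Step 6: x=[3.7813 9.2501 11.8282] v=[-0.2501 2.0001 -2.7813]
Step 7: x=[4.5000 8.8048 11.6485] v=[1.4374 -0.8906 -0.3594]
Step 8: x=[5.1211 7.6290 12.5470] v=[1.2422 -2.3517 1.7969]
Max displacement = 3.3515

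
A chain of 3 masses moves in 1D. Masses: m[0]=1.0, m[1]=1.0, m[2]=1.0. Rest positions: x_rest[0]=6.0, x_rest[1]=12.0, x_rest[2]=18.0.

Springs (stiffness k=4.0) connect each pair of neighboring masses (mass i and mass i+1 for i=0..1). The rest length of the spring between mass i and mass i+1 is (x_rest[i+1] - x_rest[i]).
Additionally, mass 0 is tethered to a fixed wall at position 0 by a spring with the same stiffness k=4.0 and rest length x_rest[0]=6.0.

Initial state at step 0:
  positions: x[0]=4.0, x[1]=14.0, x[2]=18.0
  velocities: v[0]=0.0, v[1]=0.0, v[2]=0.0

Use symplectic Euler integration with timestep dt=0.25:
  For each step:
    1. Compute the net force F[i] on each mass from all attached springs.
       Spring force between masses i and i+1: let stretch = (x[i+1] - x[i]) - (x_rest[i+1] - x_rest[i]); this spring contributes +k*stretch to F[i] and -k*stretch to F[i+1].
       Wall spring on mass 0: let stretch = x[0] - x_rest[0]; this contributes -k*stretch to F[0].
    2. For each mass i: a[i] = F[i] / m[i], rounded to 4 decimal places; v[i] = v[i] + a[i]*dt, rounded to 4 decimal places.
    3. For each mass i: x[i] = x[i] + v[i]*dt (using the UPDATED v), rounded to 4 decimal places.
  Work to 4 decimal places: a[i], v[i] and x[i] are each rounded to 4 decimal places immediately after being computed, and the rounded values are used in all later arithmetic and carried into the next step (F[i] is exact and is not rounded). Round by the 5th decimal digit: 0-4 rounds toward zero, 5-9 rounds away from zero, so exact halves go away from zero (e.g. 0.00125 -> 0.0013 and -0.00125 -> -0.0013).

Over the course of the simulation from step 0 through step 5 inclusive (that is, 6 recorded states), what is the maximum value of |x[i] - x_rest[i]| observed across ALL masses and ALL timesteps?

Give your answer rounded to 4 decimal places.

Step 0: x=[4.0000 14.0000 18.0000] v=[0.0000 0.0000 0.0000]
Step 1: x=[5.5000 12.5000 18.5000] v=[6.0000 -6.0000 2.0000]
Step 2: x=[7.3750 10.7500 19.0000] v=[7.5000 -7.0000 2.0000]
Step 3: x=[8.2500 10.2188 18.9375] v=[3.5000 -2.1250 -0.2500]
Step 4: x=[7.5547 11.3750 18.1953] v=[-2.7812 4.6249 -2.9687]
Step 5: x=[5.9258 13.2812 17.2481] v=[-6.5156 7.6249 -3.7890]
Max displacement = 2.2500

Answer: 2.2500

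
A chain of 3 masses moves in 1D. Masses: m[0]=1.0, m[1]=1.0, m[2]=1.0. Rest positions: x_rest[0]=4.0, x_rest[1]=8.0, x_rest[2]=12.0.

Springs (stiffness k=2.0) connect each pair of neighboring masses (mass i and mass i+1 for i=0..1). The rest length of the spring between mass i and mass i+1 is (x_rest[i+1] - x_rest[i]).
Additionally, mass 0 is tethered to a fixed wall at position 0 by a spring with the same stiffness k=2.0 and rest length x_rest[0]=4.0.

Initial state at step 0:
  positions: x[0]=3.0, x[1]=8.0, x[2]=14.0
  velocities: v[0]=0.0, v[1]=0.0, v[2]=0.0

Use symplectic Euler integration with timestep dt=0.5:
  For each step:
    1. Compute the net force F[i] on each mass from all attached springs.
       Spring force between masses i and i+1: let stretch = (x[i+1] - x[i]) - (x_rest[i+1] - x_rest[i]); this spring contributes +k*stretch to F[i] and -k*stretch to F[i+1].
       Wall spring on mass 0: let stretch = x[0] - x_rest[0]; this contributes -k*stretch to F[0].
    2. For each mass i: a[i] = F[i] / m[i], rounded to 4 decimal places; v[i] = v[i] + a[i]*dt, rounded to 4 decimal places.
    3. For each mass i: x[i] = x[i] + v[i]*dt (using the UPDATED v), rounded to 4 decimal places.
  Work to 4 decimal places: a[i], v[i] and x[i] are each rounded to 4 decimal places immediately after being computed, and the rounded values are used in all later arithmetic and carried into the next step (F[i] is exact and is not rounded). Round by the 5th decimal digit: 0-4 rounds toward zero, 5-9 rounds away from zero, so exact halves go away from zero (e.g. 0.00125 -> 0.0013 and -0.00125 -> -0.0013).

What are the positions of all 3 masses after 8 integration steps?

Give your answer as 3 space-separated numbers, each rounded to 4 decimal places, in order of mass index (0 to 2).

Step 0: x=[3.0000 8.0000 14.0000] v=[0.0000 0.0000 0.0000]
Step 1: x=[4.0000 8.5000 13.0000] v=[2.0000 1.0000 -2.0000]
Step 2: x=[5.2500 9.0000 11.7500] v=[2.5000 1.0000 -2.5000]
Step 3: x=[5.7500 9.0000 11.1250] v=[1.0000 0.0000 -1.2500]
Step 4: x=[5.0000 8.4375 11.4375] v=[-1.5000 -1.1250 0.6250]
Step 5: x=[3.4688 7.6563 12.2500] v=[-3.0625 -1.5625 1.6250]
Step 6: x=[2.2969 7.0782 12.7657] v=[-2.3438 -1.1563 1.0313]
Step 7: x=[2.3672 6.9532 12.4376] v=[0.1406 -0.2501 -0.6562]
Step 8: x=[3.5469 7.2774 11.3673] v=[2.3594 0.6483 -2.1406]

Answer: 3.5469 7.2774 11.3673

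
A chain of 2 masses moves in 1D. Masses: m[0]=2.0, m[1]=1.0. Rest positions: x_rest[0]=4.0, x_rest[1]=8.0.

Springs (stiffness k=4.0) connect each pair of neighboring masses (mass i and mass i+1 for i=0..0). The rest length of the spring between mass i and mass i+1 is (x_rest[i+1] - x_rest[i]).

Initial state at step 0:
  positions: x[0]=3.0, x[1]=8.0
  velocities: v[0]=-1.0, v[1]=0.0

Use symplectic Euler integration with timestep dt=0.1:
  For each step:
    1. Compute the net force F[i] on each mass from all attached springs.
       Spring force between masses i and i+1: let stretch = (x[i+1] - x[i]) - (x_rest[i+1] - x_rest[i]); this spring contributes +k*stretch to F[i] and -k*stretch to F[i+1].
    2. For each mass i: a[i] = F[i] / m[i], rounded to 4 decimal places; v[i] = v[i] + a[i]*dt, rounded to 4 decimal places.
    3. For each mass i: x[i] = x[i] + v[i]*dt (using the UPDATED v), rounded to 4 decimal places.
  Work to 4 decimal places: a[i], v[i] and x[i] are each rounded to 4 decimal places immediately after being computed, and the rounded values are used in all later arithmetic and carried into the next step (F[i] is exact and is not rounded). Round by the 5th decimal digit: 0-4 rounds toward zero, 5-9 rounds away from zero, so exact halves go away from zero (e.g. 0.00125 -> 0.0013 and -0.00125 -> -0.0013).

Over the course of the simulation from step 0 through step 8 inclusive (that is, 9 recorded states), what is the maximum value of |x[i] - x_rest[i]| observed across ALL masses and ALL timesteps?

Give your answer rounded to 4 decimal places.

Step 0: x=[3.0000 8.0000] v=[-1.0000 0.0000]
Step 1: x=[2.9200 7.9600] v=[-0.8000 -0.4000]
Step 2: x=[2.8608 7.8784] v=[-0.5920 -0.8160]
Step 3: x=[2.8220 7.7561] v=[-0.3885 -1.2230]
Step 4: x=[2.8018 7.5964] v=[-0.2017 -1.5966]
Step 5: x=[2.7975 7.4050] v=[-0.0428 -1.9144]
Step 6: x=[2.8054 7.1893] v=[0.0787 -2.1574]
Step 7: x=[2.8210 6.9582] v=[0.1555 -2.3110]
Step 8: x=[2.8393 6.7216] v=[0.1829 -2.3659]
Max displacement = 1.2784

Answer: 1.2784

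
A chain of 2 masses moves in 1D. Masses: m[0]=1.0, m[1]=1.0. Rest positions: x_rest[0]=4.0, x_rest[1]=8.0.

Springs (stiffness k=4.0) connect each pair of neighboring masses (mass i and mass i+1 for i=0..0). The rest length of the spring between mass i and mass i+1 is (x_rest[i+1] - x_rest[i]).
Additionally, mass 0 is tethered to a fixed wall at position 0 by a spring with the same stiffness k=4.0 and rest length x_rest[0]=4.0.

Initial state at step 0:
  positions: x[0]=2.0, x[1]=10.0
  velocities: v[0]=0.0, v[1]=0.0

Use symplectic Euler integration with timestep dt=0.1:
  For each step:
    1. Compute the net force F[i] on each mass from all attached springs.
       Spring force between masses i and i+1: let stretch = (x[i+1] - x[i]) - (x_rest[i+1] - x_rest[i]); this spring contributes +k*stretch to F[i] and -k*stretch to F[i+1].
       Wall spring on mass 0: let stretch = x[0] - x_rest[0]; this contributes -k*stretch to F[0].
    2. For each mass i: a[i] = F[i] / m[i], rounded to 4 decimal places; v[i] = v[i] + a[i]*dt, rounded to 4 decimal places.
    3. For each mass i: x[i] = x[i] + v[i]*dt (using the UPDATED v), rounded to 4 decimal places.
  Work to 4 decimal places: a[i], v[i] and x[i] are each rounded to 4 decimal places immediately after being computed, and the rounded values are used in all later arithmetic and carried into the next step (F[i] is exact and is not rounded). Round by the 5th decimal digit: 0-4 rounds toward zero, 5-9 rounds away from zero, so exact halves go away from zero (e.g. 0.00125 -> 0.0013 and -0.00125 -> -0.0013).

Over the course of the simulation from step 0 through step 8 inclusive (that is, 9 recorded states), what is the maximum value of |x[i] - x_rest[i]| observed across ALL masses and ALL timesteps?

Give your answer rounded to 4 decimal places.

Step 0: x=[2.0000 10.0000] v=[0.0000 0.0000]
Step 1: x=[2.2400 9.8400] v=[2.4000 -1.6000]
Step 2: x=[2.6944 9.5360] v=[4.5440 -3.0400]
Step 3: x=[3.3147 9.1183] v=[6.2029 -4.1766]
Step 4: x=[4.0346 8.6285] v=[7.1985 -4.8980]
Step 5: x=[4.7768 8.1149] v=[7.4222 -5.1356]
Step 6: x=[5.4615 7.6278] v=[6.8467 -4.8708]
Step 7: x=[6.0144 7.2141] v=[5.5286 -4.1373]
Step 8: x=[6.3747 6.9124] v=[3.6027 -3.0172]
Max displacement = 2.3747

Answer: 2.3747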